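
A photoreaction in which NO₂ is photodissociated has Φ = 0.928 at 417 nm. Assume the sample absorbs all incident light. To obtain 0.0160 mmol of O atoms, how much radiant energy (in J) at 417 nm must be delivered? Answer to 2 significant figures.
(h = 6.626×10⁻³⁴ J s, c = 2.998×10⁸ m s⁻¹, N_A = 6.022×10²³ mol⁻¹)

Product: 0.0160 mmol = 1.60×10⁻⁵ mol.
Photons that must be absorbed: 1.60×10⁻⁵ / 0.928 = 1.724×10⁻⁵ mol.
Photon energy: hc/λ = 4.764×10⁻¹⁹ J; per mole, 2.869×10⁵ J mol⁻¹.
Energy required: 1.724×10⁻⁵ × 2.869×10⁵ = 4.9 J.

4.9 J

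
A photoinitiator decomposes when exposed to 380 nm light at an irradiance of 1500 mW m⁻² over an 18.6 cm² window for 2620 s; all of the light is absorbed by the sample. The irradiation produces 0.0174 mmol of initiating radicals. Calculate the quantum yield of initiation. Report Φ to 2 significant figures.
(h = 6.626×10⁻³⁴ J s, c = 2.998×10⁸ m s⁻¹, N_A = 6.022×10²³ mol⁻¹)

Φ = 0.75

Product: 0.0174 mmol = 1.74×10⁻⁵ mol.
Photon energy at 380 nm: hc/λ = (6.626×10⁻³⁴)(2.998×10⁸)/(380×10⁻⁹) = 5.228×10⁻¹⁹ J.
Energy delivered: (1500 mW m⁻²)(18.6×10⁻⁴ m²)(2620 s) = 7.310 J.
Photons incident: 7.310 / 5.228×10⁻¹⁹ = 1.398×10¹⁹, i.e. 1.398×10¹⁹/6.022×10²³ = 2.321×10⁻⁵ mol.
Φ = 1.74×10⁻⁵ mol / 2.321×10⁻⁵ mol photons = 0.75.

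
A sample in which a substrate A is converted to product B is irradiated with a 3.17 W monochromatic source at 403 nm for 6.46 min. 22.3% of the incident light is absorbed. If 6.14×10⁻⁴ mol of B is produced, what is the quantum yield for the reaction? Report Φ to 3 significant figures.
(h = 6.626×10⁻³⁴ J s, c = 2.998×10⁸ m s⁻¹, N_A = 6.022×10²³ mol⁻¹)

Photon energy at 403 nm: hc/λ = (6.626×10⁻³⁴)(2.998×10⁸)/(403×10⁻⁹) = 4.929×10⁻¹⁹ J.
Energy delivered: (3.17 W)(387.6 s) = 1229 J.
Photons incident: 1229 / 4.929×10⁻¹⁹ = 2.493×10²¹, i.e. 2.493×10²¹/6.022×10²³ = 0.004140 mol.
Photons absorbed: 0.223 × 0.004140 = 9.232×10⁻⁴ mol.
Φ = 6.14×10⁻⁴ mol / 9.232×10⁻⁴ mol photons = 0.665.

Φ = 0.665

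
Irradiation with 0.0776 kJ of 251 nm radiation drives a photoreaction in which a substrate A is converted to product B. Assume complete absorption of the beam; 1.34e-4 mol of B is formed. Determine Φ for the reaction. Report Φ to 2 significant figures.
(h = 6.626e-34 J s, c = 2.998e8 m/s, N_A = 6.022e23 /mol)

Photon energy at 251 nm: hc/λ = (6.626e-34)(2.998e8)/(251e-9) = 7.914e-19 J.
Incident energy: 0.0776 kJ = 77.6 J.
Photons incident: 77.6 / 7.914e-19 = 9.805e19, i.e. 9.805e19/6.022e23 = 1.628e-4 mol.
Φ = 1.34e-4 mol / 1.628e-4 mol photons = 0.82.

Φ = 0.82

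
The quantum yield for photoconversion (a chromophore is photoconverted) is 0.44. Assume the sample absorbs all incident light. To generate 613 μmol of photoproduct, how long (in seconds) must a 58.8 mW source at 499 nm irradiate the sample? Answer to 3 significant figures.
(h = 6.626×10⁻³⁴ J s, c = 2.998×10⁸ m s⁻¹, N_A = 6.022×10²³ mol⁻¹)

t ≈ 5680 s

Product: 613 μmol = 6.13×10⁻⁴ mol.
Photons that must be absorbed: 6.13×10⁻⁴ / 0.44 = 0.001393 mol.
Photon energy: hc/λ = 3.981×10⁻¹⁹ J; per mole, 2.397×10⁵ J mol⁻¹.
Energy required: 0.001393 × 2.397×10⁵ = 333.9 J.
Time: 333.9 J / 0.0588 W = 5680 s.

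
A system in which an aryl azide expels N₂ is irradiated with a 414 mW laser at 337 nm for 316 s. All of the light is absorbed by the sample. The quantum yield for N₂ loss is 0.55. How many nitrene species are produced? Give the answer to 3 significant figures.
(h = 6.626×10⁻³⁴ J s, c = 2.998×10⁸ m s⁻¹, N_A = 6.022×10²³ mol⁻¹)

Photon energy at 337 nm: hc/λ = (6.626×10⁻³⁴)(2.998×10⁸)/(337×10⁻⁹) = 5.895×10⁻¹⁹ J.
Energy delivered: (414 mW)(316 s) = 130.8 J.
Photons incident: 130.8 / 5.895×10⁻¹⁹ = 2.219×10²⁰, i.e. 2.219×10²⁰/6.022×10²³ = 3.685×10⁻⁴ mol.
Product: Φ × n_abs = 0.55 × 3.685×10⁻⁴ = 2.027×10⁻⁴ mol.
As a count: 2.027×10⁻⁴ × 6.022×10²³ = 1.22×10²⁰.

1.22×10²⁰ species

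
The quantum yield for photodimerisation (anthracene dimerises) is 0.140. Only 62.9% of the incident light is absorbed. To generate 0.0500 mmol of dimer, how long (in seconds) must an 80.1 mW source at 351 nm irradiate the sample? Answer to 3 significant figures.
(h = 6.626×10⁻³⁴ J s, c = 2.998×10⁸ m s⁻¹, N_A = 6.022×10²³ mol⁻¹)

Product: 0.0500 mmol = 5.00×10⁻⁵ mol.
Photons that must be absorbed: 5.00×10⁻⁵ / 0.140 = 3.571×10⁻⁴ mol.
Incident photons needed: 3.571×10⁻⁴ / 0.629 = 5.677×10⁻⁴ mol.
Photon energy: hc/λ = 5.659×10⁻¹⁹ J; per mole, 3.408×10⁵ J mol⁻¹.
Energy required: 5.677×10⁻⁴ × 3.408×10⁵ = 193.5 J.
Time: 193.5 J / 0.0801 W = 2420 s.

t ≈ 2420 s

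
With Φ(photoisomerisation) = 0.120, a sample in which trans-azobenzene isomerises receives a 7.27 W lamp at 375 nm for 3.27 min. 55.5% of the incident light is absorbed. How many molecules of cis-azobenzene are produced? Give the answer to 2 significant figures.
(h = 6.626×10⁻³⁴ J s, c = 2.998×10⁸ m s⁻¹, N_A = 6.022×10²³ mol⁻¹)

1.8×10²⁰ molecules

Photon energy at 375 nm: hc/λ = (6.626×10⁻³⁴)(2.998×10⁸)/(375×10⁻⁹) = 5.297×10⁻¹⁹ J.
Energy delivered: (7.27 W)(196.2 s) = 1426 J.
Photons incident: 1426 / 5.297×10⁻¹⁹ = 2.692×10²¹, i.e. 2.692×10²¹/6.022×10²³ = 0.004470 mol.
Photons absorbed: 0.555 × 0.004470 = 0.002481 mol.
Product: Φ × n_abs = 0.120 × 0.002481 = 2.977×10⁻⁴ mol.
As a count: 2.977×10⁻⁴ × 6.022×10²³ = 1.8×10²⁰.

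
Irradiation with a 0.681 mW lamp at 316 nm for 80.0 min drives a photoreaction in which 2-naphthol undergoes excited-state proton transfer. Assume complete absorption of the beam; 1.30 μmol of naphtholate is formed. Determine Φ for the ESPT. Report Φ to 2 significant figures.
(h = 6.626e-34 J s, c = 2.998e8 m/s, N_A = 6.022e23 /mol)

Product: 1.30 μmol = 1.30e-6 mol.
Photon energy at 316 nm: hc/λ = (6.626e-34)(2.998e8)/(316e-9) = 6.286e-19 J.
Energy delivered: (0.681 mW)(4800 s) = 3.269 J.
Photons incident: 3.269 / 6.286e-19 = 5.200e18, i.e. 5.200e18/6.022e23 = 8.635e-6 mol.
Φ = 1.30e-6 mol / 8.635e-6 mol photons = 0.15.

Φ = 0.15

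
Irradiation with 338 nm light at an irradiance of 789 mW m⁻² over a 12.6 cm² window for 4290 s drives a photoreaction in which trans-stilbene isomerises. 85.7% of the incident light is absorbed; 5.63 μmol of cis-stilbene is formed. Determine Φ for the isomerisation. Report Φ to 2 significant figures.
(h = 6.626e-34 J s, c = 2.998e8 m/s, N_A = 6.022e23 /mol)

Product: 5.63 μmol = 5.63e-6 mol.
Photon energy at 338 nm: hc/λ = (6.626e-34)(2.998e8)/(338e-9) = 5.877e-19 J.
Energy delivered: (789 mW m⁻²)(12.6e-4 m²)(4290 s) = 4.265 J.
Photons incident: 4.265 / 5.877e-19 = 7.257e18, i.e. 7.257e18/6.022e23 = 1.205e-5 mol.
Photons absorbed: 0.857 × 1.205e-5 = 1.033e-5 mol.
Φ = 5.63e-6 mol / 1.033e-5 mol photons = 0.55.

Φ = 0.55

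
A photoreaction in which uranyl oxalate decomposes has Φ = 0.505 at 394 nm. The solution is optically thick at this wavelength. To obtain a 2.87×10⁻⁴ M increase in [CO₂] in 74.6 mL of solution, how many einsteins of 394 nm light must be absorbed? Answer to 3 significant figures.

Product: (2.87×10⁻⁴ M)(0.0746 L) = 2.141×10⁻⁵ mol.
Photons that must be absorbed: 2.141×10⁻⁵ / 0.505 = 4.240×10⁻⁵ mol.

4.24×10⁻⁵ einstein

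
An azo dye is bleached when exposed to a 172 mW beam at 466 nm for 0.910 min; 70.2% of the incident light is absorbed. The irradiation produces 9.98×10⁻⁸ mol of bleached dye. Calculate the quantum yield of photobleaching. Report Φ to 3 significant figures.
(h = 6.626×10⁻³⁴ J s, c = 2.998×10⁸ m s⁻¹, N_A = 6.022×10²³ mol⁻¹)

Φ = 0.00389

Photon energy at 466 nm: hc/λ = (6.626×10⁻³⁴)(2.998×10⁸)/(466×10⁻⁹) = 4.263×10⁻¹⁹ J.
Energy delivered: (172 mW)(54.6 s) = 9.391 J.
Photons incident: 9.391 / 4.263×10⁻¹⁹ = 2.203×10¹⁹, i.e. 2.203×10¹⁹/6.022×10²³ = 3.658×10⁻⁵ mol.
Photons absorbed: 0.702 × 3.658×10⁻⁵ = 2.568×10⁻⁵ mol.
Φ = 9.98×10⁻⁸ mol / 2.568×10⁻⁵ mol photons = 0.00389.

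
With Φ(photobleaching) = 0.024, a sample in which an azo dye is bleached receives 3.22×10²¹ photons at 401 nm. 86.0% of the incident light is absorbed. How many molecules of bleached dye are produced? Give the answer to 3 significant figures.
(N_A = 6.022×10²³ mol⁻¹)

6.65×10¹⁹ molecules

Moles of photons: 3.22×10²¹ / 6.022×10²³ = 0.005347 mol.
Photons absorbed: 0.860 × 0.005347 = 0.004598 mol.
Product: Φ × n_abs = 0.024 × 0.004598 = 1.104×10⁻⁴ mol.
As a count: 1.104×10⁻⁴ × 6.022×10²³ = 6.65×10¹⁹.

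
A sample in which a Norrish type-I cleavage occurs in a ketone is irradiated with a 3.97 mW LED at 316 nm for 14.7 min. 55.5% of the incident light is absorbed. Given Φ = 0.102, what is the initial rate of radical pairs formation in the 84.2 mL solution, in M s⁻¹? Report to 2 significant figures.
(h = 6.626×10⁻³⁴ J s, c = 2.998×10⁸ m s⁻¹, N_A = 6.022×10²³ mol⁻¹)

Photon energy at 316 nm: hc/λ = (6.626×10⁻³⁴)(2.998×10⁸)/(316×10⁻⁹) = 6.286×10⁻¹⁹ J.
Energy delivered: (3.97 mW)(882 s) = 3.502 J.
Photons incident: 3.502 / 6.286×10⁻¹⁹ = 5.571×10¹⁸, i.e. 5.571×10¹⁸/6.022×10²³ = 9.251×10⁻⁶ mol.
Photons absorbed: 0.555 × 9.251×10⁻⁶ = 5.134×10⁻⁶ mol.
Product formed: 0.102 × 5.134×10⁻⁶ = 5.237×10⁻⁷ mol.
Rate: 5.237×10⁻⁷ mol / (882 s × 0.0842 L) = 7.1×10⁻⁹ M s⁻¹.

7.1×10⁻⁹ M s⁻¹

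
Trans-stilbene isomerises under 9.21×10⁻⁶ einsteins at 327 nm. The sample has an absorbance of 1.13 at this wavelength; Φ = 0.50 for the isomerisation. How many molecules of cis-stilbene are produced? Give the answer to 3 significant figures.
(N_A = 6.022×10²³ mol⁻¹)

2.57×10¹⁸ molecules

Fraction absorbed: 1 − 10^(−1.13) = 0.9259.
Photons absorbed: 0.9259 × 9.21×10⁻⁶ = 8.528×10⁻⁶ mol.
Product: Φ × n_abs = 0.50 × 8.528×10⁻⁶ = 4.264×10⁻⁶ mol.
As a count: 4.264×10⁻⁶ × 6.022×10²³ = 2.57×10¹⁸.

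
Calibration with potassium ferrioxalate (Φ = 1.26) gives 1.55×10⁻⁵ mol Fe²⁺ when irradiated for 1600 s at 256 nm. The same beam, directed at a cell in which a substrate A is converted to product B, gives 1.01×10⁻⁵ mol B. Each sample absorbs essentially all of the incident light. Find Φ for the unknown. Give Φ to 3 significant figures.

Φ = 0.821

Photons absorbed by the actinometer: 1.55×10⁻⁵ / 1.26 = 1.230×10⁻⁵ mol.
Φ(unknown) = 1.01×10⁻⁵ / 1.230×10⁻⁵ = 0.821.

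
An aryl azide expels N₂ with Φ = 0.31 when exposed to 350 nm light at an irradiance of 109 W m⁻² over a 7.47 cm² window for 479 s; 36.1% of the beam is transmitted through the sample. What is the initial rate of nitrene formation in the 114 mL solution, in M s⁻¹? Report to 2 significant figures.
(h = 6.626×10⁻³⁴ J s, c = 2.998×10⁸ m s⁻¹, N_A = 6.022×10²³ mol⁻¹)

Photon energy at 350 nm: hc/λ = (6.626×10⁻³⁴)(2.998×10⁸)/(350×10⁻⁹) = 5.676×10⁻¹⁹ J.
Energy delivered: (109 W m⁻²)(7.47×10⁻⁴ m²)(479 s) = 39.00 J.
Photons incident: 39.00 / 5.676×10⁻¹⁹ = 6.871×10¹⁹, i.e. 6.871×10¹⁹/6.022×10²³ = 1.141×10⁻⁴ mol.
Fraction absorbed: 1 − 36.1/100 = 0.6390.
Photons absorbed: 0.6390 × 1.141×10⁻⁴ = 7.291×10⁻⁵ mol.
Product formed: 0.31 × 7.291×10⁻⁵ = 2.260×10⁻⁵ mol.
Rate: 2.260×10⁻⁵ mol / (479 s × 0.114 L) = 4.1×10⁻⁷ M s⁻¹.

4.1×10⁻⁷ M s⁻¹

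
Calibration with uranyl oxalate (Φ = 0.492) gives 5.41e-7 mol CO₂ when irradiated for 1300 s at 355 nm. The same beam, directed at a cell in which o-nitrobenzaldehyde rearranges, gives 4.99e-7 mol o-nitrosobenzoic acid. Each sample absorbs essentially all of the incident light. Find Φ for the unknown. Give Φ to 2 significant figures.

Φ = 0.45

Photons absorbed by the actinometer: 5.41e-7 / 0.492 = 1.100e-6 mol.
Φ(unknown) = 4.99e-7 / 1.100e-6 = 0.45.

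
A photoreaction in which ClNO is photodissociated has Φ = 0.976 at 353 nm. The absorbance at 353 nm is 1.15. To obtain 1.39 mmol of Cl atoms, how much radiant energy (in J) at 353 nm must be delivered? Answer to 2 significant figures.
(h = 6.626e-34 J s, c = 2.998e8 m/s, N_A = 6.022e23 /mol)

Product: 1.39 mmol = 0.00139 mol.
Photons that must be absorbed: 0.00139 / 0.976 = 0.001424 mol.
Fraction absorbed: 1 − 10^(−1.15) = 0.9292.
Incident photons needed: 0.001424 / 0.9292 = 0.001533 mol.
Photon energy: hc/λ = 5.627e-19 J; per mole, 3.389e5 J mol⁻¹.
Energy required: 0.001533 × 3.389e5 = 520 J.

520 J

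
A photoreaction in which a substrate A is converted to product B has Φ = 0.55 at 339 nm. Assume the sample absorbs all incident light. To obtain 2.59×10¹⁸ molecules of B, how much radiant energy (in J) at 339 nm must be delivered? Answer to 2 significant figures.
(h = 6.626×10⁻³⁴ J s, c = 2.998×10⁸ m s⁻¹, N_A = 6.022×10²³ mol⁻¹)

Product: 2.59×10¹⁸ / 6.022×10²³ = 4.301×10⁻⁶ mol.
Photons that must be absorbed: 4.301×10⁻⁶ / 0.55 = 7.820×10⁻⁶ mol.
Photon energy: hc/λ = 5.860×10⁻¹⁹ J; per mole, 3.529×10⁵ J mol⁻¹.
Energy required: 7.820×10⁻⁶ × 3.529×10⁵ = 2.8 J.

2.8 J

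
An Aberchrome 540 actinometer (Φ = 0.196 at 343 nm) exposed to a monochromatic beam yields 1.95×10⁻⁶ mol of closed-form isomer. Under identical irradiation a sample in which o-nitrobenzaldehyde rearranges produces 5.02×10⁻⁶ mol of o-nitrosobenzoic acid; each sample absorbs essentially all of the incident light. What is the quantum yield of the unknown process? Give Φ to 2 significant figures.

Photons absorbed by the actinometer: 1.95×10⁻⁶ / 0.196 = 9.949×10⁻⁶ mol.
Φ(unknown) = 5.02×10⁻⁶ / 9.949×10⁻⁶ = 0.50.

Φ = 0.50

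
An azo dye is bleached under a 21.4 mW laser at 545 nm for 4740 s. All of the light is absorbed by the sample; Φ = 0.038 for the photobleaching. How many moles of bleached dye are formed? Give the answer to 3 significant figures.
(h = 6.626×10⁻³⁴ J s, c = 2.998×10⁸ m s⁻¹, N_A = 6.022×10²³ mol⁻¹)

Photon energy at 545 nm: hc/λ = (6.626×10⁻³⁴)(2.998×10⁸)/(545×10⁻⁹) = 3.645×10⁻¹⁹ J.
Energy delivered: (21.4 mW)(4740 s) = 101.4 J.
Photons incident: 101.4 / 3.645×10⁻¹⁹ = 2.782×10²⁰, i.e. 2.782×10²⁰/6.022×10²³ = 4.620×10⁻⁴ mol.
Product: Φ × n_abs = 0.038 × 4.620×10⁻⁴ = 1.756×10⁻⁵ mol.

1.76×10⁻⁵ mol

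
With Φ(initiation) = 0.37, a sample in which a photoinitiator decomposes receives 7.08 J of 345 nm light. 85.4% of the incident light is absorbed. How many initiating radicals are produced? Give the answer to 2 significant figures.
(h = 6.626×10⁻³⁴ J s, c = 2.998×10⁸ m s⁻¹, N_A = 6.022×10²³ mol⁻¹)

3.9×10¹⁸ initiating radicals

Photon energy at 345 nm: hc/λ = (6.626×10⁻³⁴)(2.998×10⁸)/(345×10⁻⁹) = 5.758×10⁻¹⁹ J.
Photons incident: 7.08 / 5.758×10⁻¹⁹ = 1.230×10¹⁹, i.e. 1.230×10¹⁹/6.022×10²³ = 2.043×10⁻⁵ mol.
Photons absorbed: 0.854 × 2.043×10⁻⁵ = 1.745×10⁻⁵ mol.
Product: Φ × n_abs = 0.37 × 1.745×10⁻⁵ = 6.457×10⁻⁶ mol.
As a count: 6.457×10⁻⁶ × 6.022×10²³ = 3.9×10¹⁸.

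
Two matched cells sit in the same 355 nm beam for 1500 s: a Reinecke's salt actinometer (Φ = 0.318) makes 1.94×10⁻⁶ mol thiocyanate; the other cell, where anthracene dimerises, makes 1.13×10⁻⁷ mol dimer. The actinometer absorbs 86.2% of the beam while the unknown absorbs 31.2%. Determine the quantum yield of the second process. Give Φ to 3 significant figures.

Φ = 0.0512

Photons absorbed by the actinometer: 1.94×10⁻⁶ / 0.318 = 6.101×10⁻⁶ mol.
Incident flux: 6.101×10⁻⁶ / 0.862 = 7.078×10⁻⁶ einstein.
Absorbed by unknown: 0.312 × 7.078×10⁻⁶ = 2.208×10⁻⁶ mol.
Φ(unknown) = 1.13×10⁻⁷ / 2.208×10⁻⁶ = 0.0512.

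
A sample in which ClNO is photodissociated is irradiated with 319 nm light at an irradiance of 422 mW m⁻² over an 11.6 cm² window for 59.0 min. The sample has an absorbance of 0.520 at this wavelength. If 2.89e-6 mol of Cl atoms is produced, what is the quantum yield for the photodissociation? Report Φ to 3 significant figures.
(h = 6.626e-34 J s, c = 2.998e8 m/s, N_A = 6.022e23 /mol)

Photon energy at 319 nm: hc/λ = (6.626e-34)(2.998e8)/(319e-9) = 6.227e-19 J.
Energy delivered: (422 mW m⁻²)(11.6e-4 m²)(3540 s) = 1.733 J.
Photons incident: 1.733 / 6.227e-19 = 2.783e18, i.e. 2.783e18/6.022e23 = 4.621e-6 mol.
Fraction absorbed: 1 − 10^(−0.520) = 0.6980.
Photons absorbed: 0.6980 × 4.621e-6 = 3.225e-6 mol.
Φ = 2.89e-6 mol / 3.225e-6 mol photons = 0.896.

Φ = 0.896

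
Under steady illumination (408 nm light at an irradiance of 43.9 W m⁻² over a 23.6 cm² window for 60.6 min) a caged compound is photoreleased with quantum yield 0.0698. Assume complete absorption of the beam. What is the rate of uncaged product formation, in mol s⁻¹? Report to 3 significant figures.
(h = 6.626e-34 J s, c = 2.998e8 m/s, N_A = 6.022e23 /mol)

Photon energy at 408 nm: hc/λ = (6.626e-34)(2.998e8)/(408e-9) = 4.869e-19 J.
Energy delivered: (43.9 W m⁻²)(23.6e-4 m²)(3636 s) = 376.7 J.
Photons incident: 376.7 / 4.869e-19 = 7.737e20, i.e. 7.737e20/6.022e23 = 0.001285 mol.
Product formed: 0.0698 × 0.001285 = 8.969e-5 mol.
Rate: 8.969e-5 / 3636 s = 2.47e-8 mol s⁻¹.

2.47e-8 mol s⁻¹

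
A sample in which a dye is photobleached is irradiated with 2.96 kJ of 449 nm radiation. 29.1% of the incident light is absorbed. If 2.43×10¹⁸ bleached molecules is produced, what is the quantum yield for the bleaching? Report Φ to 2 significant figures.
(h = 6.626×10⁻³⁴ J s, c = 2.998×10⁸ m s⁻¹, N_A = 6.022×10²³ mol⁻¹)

Product: 2.43×10¹⁸ / 6.022×10²³ = 4.035×10⁻⁶ mol.
Photon energy at 449 nm: hc/λ = (6.626×10⁻³⁴)(2.998×10⁸)/(449×10⁻⁹) = 4.424×10⁻¹⁹ J.
Incident energy: 2.96 kJ = 2960 J.
Photons incident: 2960 / 4.424×10⁻¹⁹ = 6.691×10²¹, i.e. 6.691×10²¹/6.022×10²³ = 0.01111 mol.
Photons absorbed: 0.291 × 0.01111 = 0.003233 mol.
Φ = 4.035×10⁻⁶ mol / 0.003233 mol photons = 0.0012.

Φ = 0.0012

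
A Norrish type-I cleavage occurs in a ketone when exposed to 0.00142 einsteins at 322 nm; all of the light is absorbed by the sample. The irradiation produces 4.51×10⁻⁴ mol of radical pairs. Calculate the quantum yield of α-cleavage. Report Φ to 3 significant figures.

Φ = 0.318

Φ = 4.51×10⁻⁴ mol / 0.00142 mol photons = 0.318.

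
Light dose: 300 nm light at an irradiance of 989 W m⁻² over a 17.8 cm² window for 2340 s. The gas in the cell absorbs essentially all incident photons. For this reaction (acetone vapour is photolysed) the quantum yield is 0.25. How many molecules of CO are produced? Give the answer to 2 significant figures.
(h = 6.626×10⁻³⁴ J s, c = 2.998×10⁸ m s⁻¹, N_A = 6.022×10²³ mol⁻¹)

1.6×10²¹ molecules

Photon energy at 300 nm: hc/λ = (6.626×10⁻³⁴)(2.998×10⁸)/(300×10⁻⁹) = 6.622×10⁻¹⁹ J.
Energy delivered: (989 W m⁻²)(17.8×10⁻⁴ m²)(2340 s) = 4119 J.
Photons incident: 4119 / 6.622×10⁻¹⁹ = 6.220×10²¹, i.e. 6.220×10²¹/6.022×10²³ = 0.01033 mol.
Product: Φ × n_abs = 0.25 × 0.01033 = 0.002583 mol.
As a count: 0.002583 × 6.022×10²³ = 1.6×10²¹.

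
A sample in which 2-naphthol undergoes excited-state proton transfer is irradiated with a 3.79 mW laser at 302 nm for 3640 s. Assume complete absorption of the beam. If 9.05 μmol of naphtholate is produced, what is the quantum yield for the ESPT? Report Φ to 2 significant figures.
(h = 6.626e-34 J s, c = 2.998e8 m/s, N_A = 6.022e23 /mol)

Product: 9.05 μmol = 9.05e-6 mol.
Photon energy at 302 nm: hc/λ = (6.626e-34)(2.998e8)/(302e-9) = 6.578e-19 J.
Energy delivered: (3.79 mW)(3640 s) = 13.80 J.
Photons incident: 13.80 / 6.578e-19 = 2.098e19, i.e. 2.098e19/6.022e23 = 3.484e-5 mol.
Φ = 9.05e-6 mol / 3.484e-5 mol photons = 0.26.

Φ = 0.26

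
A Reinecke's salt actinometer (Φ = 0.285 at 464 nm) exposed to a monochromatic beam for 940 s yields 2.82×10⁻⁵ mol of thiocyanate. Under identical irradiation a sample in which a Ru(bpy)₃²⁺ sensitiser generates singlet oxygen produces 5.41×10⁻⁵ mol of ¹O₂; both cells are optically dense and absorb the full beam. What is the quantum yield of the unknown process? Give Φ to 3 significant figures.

Φ = 0.547

Photons absorbed by the actinometer: 2.82×10⁻⁵ / 0.285 = 9.895×10⁻⁵ mol.
Φ(unknown) = 5.41×10⁻⁵ / 9.895×10⁻⁵ = 0.547.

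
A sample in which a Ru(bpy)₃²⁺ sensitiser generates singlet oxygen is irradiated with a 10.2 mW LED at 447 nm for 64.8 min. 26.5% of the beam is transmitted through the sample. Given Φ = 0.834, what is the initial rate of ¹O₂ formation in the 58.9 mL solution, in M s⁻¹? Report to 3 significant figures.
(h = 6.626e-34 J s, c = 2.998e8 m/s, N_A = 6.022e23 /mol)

3.97e-7 M s⁻¹

Photon energy at 447 nm: hc/λ = (6.626e-34)(2.998e8)/(447e-9) = 4.444e-19 J.
Energy delivered: (10.2 mW)(3888 s) = 39.66 J.
Photons incident: 39.66 / 4.444e-19 = 8.924e19, i.e. 8.924e19/6.022e23 = 1.482e-4 mol.
Fraction absorbed: 1 − 26.5/100 = 0.7350.
Photons absorbed: 0.7350 × 1.482e-4 = 1.089e-4 mol.
Product formed: 0.834 × 1.089e-4 = 9.082e-5 mol.
Rate: 9.082e-5 mol / (3888 s × 0.0589 L) = 3.97e-7 M s⁻¹.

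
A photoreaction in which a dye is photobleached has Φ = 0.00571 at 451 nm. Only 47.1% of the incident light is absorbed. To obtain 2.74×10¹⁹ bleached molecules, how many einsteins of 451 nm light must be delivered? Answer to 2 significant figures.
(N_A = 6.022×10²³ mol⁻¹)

Product: 2.74×10¹⁹ / 6.022×10²³ = 4.550×10⁻⁵ mol.
Photons that must be absorbed: 4.550×10⁻⁵ / 0.00571 = 0.007968 mol.
Incident photons needed: 0.007968 / 0.471 = 0.01692 mol.

0.017 einstein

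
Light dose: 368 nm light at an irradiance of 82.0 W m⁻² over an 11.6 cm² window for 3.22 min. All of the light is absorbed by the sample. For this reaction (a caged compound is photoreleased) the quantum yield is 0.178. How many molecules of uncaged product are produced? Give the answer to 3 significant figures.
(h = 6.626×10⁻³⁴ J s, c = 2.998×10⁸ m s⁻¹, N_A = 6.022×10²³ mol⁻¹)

Photon energy at 368 nm: hc/λ = (6.626×10⁻³⁴)(2.998×10⁸)/(368×10⁻⁹) = 5.398×10⁻¹⁹ J.
Energy delivered: (82.0 W m⁻²)(11.6×10⁻⁴ m²)(193.2 s) = 18.38 J.
Photons incident: 18.38 / 5.398×10⁻¹⁹ = 3.405×10¹⁹, i.e. 3.405×10¹⁹/6.022×10²³ = 5.654×10⁻⁵ mol.
Product: Φ × n_abs = 0.178 × 5.654×10⁻⁵ = 1.006×10⁻⁵ mol.
As a count: 1.006×10⁻⁵ × 6.022×10²³ = 6.06×10¹⁸.

6.06×10¹⁸ molecules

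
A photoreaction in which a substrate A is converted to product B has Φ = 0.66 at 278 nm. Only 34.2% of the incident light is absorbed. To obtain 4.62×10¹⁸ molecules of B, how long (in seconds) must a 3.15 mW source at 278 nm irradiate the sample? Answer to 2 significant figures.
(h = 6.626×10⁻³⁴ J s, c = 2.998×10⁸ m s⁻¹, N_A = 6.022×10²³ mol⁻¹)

t ≈ 4600 s

Product: 4.62×10¹⁸ / 6.022×10²³ = 7.672×10⁻⁶ mol.
Photons that must be absorbed: 7.672×10⁻⁶ / 0.66 = 1.162×10⁻⁵ mol.
Incident photons needed: 1.162×10⁻⁵ / 0.342 = 3.398×10⁻⁵ mol.
Photon energy: hc/λ = 7.146×10⁻¹⁹ J; per mole, 4.303×10⁵ J mol⁻¹.
Energy required: 3.398×10⁻⁵ × 4.303×10⁵ = 14.62 J.
Time: 14.62 J / 0.00315 W = 4600 s.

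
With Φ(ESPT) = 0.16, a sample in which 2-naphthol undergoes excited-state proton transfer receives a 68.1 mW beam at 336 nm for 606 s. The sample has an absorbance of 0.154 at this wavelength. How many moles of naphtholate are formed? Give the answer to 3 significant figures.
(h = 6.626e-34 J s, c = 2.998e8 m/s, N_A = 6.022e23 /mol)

Photon energy at 336 nm: hc/λ = (6.626e-34)(2.998e8)/(336e-9) = 5.912e-19 J.
Energy delivered: (68.1 mW)(606 s) = 41.27 J.
Photons incident: 41.27 / 5.912e-19 = 6.981e19, i.e. 6.981e19/6.022e23 = 1.159e-4 mol.
Fraction absorbed: 1 − 10^(−0.154) = 0.2985.
Photons absorbed: 0.2985 × 1.159e-4 = 3.460e-5 mol.
Product: Φ × n_abs = 0.16 × 3.460e-5 = 5.536e-6 mol.

5.54e-6 mol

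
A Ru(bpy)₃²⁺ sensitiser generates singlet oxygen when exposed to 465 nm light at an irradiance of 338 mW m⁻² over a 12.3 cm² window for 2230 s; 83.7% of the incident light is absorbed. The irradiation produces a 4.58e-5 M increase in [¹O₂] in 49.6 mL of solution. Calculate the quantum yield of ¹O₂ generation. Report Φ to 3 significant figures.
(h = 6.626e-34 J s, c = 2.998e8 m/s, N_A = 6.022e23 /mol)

Product: (4.58e-5 M)(0.0496 L) = 2.272e-6 mol.
Photon energy at 465 nm: hc/λ = (6.626e-34)(2.998e8)/(465e-9) = 4.272e-19 J.
Energy delivered: (338 mW m⁻²)(12.3e-4 m²)(2230 s) = 0.9271 J.
Photons incident: 0.9271 / 4.272e-19 = 2.170e18, i.e. 2.170e18/6.022e23 = 3.603e-6 mol.
Photons absorbed: 0.837 × 3.603e-6 = 3.016e-6 mol.
Φ = 2.272e-6 mol / 3.016e-6 mol photons = 0.753.

Φ = 0.753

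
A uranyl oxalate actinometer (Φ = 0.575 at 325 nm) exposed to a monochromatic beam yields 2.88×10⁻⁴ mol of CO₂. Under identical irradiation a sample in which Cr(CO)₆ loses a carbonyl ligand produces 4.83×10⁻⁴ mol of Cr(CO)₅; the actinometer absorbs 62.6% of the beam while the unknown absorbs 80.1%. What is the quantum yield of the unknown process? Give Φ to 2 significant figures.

Φ = 0.75

Photons absorbed by the actinometer: 2.88×10⁻⁴ / 0.575 = 5.009×10⁻⁴ mol.
Incident flux: 5.009×10⁻⁴ / 0.626 = 8.002×10⁻⁴ einstein.
Absorbed by unknown: 0.801 × 8.002×10⁻⁴ = 6.410×10⁻⁴ mol.
Φ(unknown) = 4.83×10⁻⁴ / 6.410×10⁻⁴ = 0.75.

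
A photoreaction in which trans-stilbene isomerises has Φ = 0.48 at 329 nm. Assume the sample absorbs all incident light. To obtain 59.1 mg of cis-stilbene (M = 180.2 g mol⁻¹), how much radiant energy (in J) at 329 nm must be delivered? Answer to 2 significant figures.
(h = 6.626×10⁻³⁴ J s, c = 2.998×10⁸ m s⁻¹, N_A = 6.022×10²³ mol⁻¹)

Product: 59.1 mg / 180.2 g mol⁻¹ = 3.280×10⁻⁴ mol.
Photons that must be absorbed: 3.280×10⁻⁴ / 0.48 = 6.833×10⁻⁴ mol.
Photon energy: hc/λ = 6.038×10⁻¹⁹ J; per mole, 3.636×10⁵ J mol⁻¹.
Energy required: 6.833×10⁻⁴ × 3.636×10⁵ = 250 J.

250 J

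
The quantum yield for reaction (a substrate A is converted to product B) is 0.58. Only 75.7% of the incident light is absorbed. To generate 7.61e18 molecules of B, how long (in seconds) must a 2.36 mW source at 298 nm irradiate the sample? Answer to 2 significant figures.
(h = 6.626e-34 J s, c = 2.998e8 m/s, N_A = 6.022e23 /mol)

Product: 7.61e18 / 6.022e23 = 1.264e-5 mol.
Photons that must be absorbed: 1.264e-5 / 0.58 = 2.179e-5 mol.
Incident photons needed: 2.179e-5 / 0.757 = 2.878e-5 mol.
Photon energy: hc/λ = 6.666e-19 J; per mole, 4.014e5 J mol⁻¹.
Energy required: 2.878e-5 × 4.014e5 = 11.55 J.
Time: 11.55 J / 0.00236 W = 4900 s.

t ≈ 4900 s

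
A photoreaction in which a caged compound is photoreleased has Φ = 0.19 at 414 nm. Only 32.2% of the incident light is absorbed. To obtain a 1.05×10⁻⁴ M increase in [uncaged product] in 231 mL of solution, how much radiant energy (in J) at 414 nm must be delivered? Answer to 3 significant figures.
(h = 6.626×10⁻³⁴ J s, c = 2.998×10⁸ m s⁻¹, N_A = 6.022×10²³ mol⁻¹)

115 J

Product: (1.05×10⁻⁴ M)(0.231 L) = 2.426×10⁻⁵ mol.
Photons that must be absorbed: 2.426×10⁻⁵ / 0.19 = 1.277×10⁻⁴ mol.
Incident photons needed: 1.277×10⁻⁴ / 0.322 = 3.966×10⁻⁴ mol.
Photon energy: hc/λ = 4.798×10⁻¹⁹ J; per mole, 2.889×10⁵ J mol⁻¹.
Energy required: 3.966×10⁻⁴ × 2.889×10⁵ = 115 J.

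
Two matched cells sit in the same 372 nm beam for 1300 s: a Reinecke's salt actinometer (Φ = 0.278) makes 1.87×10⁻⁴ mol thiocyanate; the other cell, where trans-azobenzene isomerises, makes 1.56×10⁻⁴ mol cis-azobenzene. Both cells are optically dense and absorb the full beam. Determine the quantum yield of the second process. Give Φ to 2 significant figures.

Φ = 0.23

Photons absorbed by the actinometer: 1.87×10⁻⁴ / 0.278 = 6.727×10⁻⁴ mol.
Φ(unknown) = 1.56×10⁻⁴ / 6.727×10⁻⁴ = 0.23.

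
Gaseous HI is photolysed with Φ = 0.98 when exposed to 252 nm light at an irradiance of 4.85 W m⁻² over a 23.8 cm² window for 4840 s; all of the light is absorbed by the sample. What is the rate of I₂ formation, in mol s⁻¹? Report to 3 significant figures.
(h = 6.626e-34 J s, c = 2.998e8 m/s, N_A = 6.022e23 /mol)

Photon energy at 252 nm: hc/λ = (6.626e-34)(2.998e8)/(252e-9) = 7.883e-19 J.
Energy delivered: (4.85 W m⁻²)(23.8e-4 m²)(4840 s) = 55.87 J.
Photons incident: 55.87 / 7.883e-19 = 7.087e19, i.e. 7.087e19/6.022e23 = 1.177e-4 mol.
Product formed: 0.98 × 1.177e-4 = 1.153e-4 mol.
Rate: 1.153e-4 / 4840 s = 2.38e-8 mol s⁻¹.

2.38e-8 mol s⁻¹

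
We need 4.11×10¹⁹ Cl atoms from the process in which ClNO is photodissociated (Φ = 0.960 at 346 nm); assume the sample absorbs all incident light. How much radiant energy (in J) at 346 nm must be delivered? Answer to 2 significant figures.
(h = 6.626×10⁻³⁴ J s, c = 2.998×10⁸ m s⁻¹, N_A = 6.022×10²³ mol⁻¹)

25 J

Product: 4.11×10¹⁹ / 6.022×10²³ = 6.825×10⁻⁵ mol.
Photons that must be absorbed: 6.825×10⁻⁵ / 0.960 = 7.109×10⁻⁵ mol.
Photon energy: hc/λ = 5.741×10⁻¹⁹ J; per mole, 3.457×10⁵ J mol⁻¹.
Energy required: 7.109×10⁻⁵ × 3.457×10⁵ = 25 J.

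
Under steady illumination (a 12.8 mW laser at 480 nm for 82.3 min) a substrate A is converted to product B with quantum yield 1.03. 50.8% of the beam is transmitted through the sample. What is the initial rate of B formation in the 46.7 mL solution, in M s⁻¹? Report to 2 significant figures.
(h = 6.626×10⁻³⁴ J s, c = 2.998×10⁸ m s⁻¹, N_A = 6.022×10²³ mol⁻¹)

Photon energy at 480 nm: hc/λ = (6.626×10⁻³⁴)(2.998×10⁸)/(480×10⁻⁹) = 4.138×10⁻¹⁹ J.
Energy delivered: (12.8 mW)(4938 s) = 63.21 J.
Photons incident: 63.21 / 4.138×10⁻¹⁹ = 1.528×10²⁰, i.e. 1.528×10²⁰/6.022×10²³ = 2.537×10⁻⁴ mol.
Fraction absorbed: 1 − 50.8/100 = 0.4920.
Photons absorbed: 0.4920 × 2.537×10⁻⁴ = 1.248×10⁻⁴ mol.
Product formed: 1.03 × 1.248×10⁻⁴ = 1.285×10⁻⁴ mol.
Rate: 1.285×10⁻⁴ mol / (4938 s × 0.0467 L) = 5.6×10⁻⁷ M s⁻¹.

5.6×10⁻⁷ M s⁻¹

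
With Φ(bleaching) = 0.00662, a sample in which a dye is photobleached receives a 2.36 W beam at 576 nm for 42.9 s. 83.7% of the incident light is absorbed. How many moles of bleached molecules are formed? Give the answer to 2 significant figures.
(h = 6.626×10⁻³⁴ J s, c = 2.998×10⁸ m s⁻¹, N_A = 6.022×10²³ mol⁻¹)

2.7×10⁻⁶ mol

Photon energy at 576 nm: hc/λ = (6.626×10⁻³⁴)(2.998×10⁸)/(576×10⁻⁹) = 3.449×10⁻¹⁹ J.
Energy delivered: (2.36 W)(42.9 s) = 101.2 J.
Photons incident: 101.2 / 3.449×10⁻¹⁹ = 2.934×10²⁰, i.e. 2.934×10²⁰/6.022×10²³ = 4.872×10⁻⁴ mol.
Photons absorbed: 0.837 × 4.872×10⁻⁴ = 4.078×10⁻⁴ mol.
Product: Φ × n_abs = 0.00662 × 4.078×10⁻⁴ = 2.700×10⁻⁶ mol.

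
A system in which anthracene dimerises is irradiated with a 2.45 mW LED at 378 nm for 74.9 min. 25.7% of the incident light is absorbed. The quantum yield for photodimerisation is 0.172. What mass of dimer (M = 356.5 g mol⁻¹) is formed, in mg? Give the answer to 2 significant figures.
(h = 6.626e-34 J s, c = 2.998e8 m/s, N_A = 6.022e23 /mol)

0.55 mg

Photon energy at 378 nm: hc/λ = (6.626e-34)(2.998e8)/(378e-9) = 5.255e-19 J.
Energy delivered: (2.45 mW)(4494 s) = 11.01 J.
Photons incident: 11.01 / 5.255e-19 = 2.095e19, i.e. 2.095e19/6.022e23 = 3.479e-5 mol.
Photons absorbed: 0.257 × 3.479e-5 = 8.941e-6 mol.
Product: Φ × n_abs = 0.172 × 8.941e-6 = 1.538e-6 mol.
Mass: 1.538e-6 × 356.5 = 5.483e-4 g = 0.55 mg.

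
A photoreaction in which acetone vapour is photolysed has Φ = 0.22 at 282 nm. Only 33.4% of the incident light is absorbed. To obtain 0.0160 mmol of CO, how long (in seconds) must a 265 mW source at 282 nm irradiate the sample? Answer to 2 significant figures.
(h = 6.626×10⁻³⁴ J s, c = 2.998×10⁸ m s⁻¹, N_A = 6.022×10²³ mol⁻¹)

t ≈ 350 s

Product: 0.0160 mmol = 1.60×10⁻⁵ mol.
Photons that must be absorbed: 1.60×10⁻⁵ / 0.22 = 7.273×10⁻⁵ mol.
Incident photons needed: 7.273×10⁻⁵ / 0.334 = 2.178×10⁻⁴ mol.
Photon energy: hc/λ = 7.044×10⁻¹⁹ J; per mole, 4.242×10⁵ J mol⁻¹.
Energy required: 2.178×10⁻⁴ × 4.242×10⁵ = 92.39 J.
Time: 92.39 J / 0.265 W = 350 s.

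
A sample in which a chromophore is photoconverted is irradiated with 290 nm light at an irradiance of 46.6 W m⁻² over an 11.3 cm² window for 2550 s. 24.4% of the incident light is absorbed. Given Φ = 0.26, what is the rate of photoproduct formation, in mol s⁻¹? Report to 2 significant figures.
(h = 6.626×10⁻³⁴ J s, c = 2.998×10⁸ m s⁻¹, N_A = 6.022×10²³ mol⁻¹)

8.1×10⁻⁹ mol s⁻¹

Photon energy at 290 nm: hc/λ = (6.626×10⁻³⁴)(2.998×10⁸)/(290×10⁻⁹) = 6.850×10⁻¹⁹ J.
Energy delivered: (46.6 W m⁻²)(11.3×10⁻⁴ m²)(2550 s) = 134.3 J.
Photons incident: 134.3 / 6.850×10⁻¹⁹ = 1.961×10²⁰, i.e. 1.961×10²⁰/6.022×10²³ = 3.256×10⁻⁴ mol.
Photons absorbed: 0.244 × 3.256×10⁻⁴ = 7.945×10⁻⁵ mol.
Product formed: 0.26 × 7.945×10⁻⁵ = 2.066×10⁻⁵ mol.
Rate: 2.066×10⁻⁵ / 2550 s = 8.1×10⁻⁹ mol s⁻¹.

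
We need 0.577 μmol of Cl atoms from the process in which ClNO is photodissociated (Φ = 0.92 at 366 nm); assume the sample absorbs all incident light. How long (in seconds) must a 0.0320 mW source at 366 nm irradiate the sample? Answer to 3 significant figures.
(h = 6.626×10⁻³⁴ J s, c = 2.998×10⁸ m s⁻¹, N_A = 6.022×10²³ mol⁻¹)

Product: 0.577 μmol = 5.77×10⁻⁷ mol.
Photons that must be absorbed: 5.77×10⁻⁷ / 0.92 = 6.272×10⁻⁷ mol.
Photon energy: hc/λ = 5.428×10⁻¹⁹ J; per mole, 3.269×10⁵ J mol⁻¹.
Energy required: 6.272×10⁻⁷ × 3.269×10⁵ = 0.2050 J.
Time: 0.2050 J / 3.2e-05 W = 6410 s.

t ≈ 6410 s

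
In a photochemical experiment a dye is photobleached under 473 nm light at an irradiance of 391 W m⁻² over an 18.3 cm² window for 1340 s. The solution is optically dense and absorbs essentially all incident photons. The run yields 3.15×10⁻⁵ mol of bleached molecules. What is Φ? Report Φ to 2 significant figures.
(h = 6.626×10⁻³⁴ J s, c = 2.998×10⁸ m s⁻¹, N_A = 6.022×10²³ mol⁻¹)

Φ = 0.0083

Photon energy at 473 nm: hc/λ = (6.626×10⁻³⁴)(2.998×10⁸)/(473×10⁻⁹) = 4.200×10⁻¹⁹ J.
Energy delivered: (391 W m⁻²)(18.3×10⁻⁴ m²)(1340 s) = 958.8 J.
Photons incident: 958.8 / 4.200×10⁻¹⁹ = 2.283×10²¹, i.e. 2.283×10²¹/6.022×10²³ = 0.003791 mol.
Φ = 3.15×10⁻⁵ mol / 0.003791 mol photons = 0.0083.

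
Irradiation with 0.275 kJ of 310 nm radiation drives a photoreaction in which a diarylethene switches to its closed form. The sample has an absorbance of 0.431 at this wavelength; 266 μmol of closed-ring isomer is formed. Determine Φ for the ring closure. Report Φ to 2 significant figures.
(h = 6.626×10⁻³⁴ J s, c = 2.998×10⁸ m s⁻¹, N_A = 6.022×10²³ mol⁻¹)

Product: 266 μmol = 2.66×10⁻⁴ mol.
Photon energy at 310 nm: hc/λ = (6.626×10⁻³⁴)(2.998×10⁸)/(310×10⁻⁹) = 6.408×10⁻¹⁹ J.
Incident energy: 0.275 kJ = 275 J.
Photons incident: 275 / 6.408×10⁻¹⁹ = 4.292×10²⁰, i.e. 4.292×10²⁰/6.022×10²³ = 7.127×10⁻⁴ mol.
Fraction absorbed: 1 − 10^(−0.431) = 0.6293.
Photons absorbed: 0.6293 × 7.127×10⁻⁴ = 4.485×10⁻⁴ mol.
Φ = 2.66×10⁻⁴ mol / 4.485×10⁻⁴ mol photons = 0.59.

Φ = 0.59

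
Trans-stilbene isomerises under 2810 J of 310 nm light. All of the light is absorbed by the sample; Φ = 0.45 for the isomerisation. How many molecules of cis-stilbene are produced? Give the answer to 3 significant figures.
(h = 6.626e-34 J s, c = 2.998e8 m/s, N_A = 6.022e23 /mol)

Photon energy at 310 nm: hc/λ = (6.626e-34)(2.998e8)/(310e-9) = 6.408e-19 J.
Photons incident: 2810 / 6.408e-19 = 4.385e21, i.e. 4.385e21/6.022e23 = 0.007282 mol.
Product: Φ × n_abs = 0.45 × 0.007282 = 0.003277 mol.
As a count: 0.003277 × 6.022e23 = 1.97e21.

1.97e21 molecules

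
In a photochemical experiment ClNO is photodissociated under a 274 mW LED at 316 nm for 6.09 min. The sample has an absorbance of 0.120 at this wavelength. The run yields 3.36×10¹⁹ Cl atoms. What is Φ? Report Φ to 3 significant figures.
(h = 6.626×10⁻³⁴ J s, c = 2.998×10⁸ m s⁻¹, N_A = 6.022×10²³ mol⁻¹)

Φ = 0.874

Product: 3.36×10¹⁹ / 6.022×10²³ = 5.580×10⁻⁵ mol.
Photon energy at 316 nm: hc/λ = (6.626×10⁻³⁴)(2.998×10⁸)/(316×10⁻⁹) = 6.286×10⁻¹⁹ J.
Energy delivered: (274 mW)(365.4 s) = 100.1 J.
Photons incident: 100.1 / 6.286×10⁻¹⁹ = 1.592×10²⁰, i.e. 1.592×10²⁰/6.022×10²³ = 2.644×10⁻⁴ mol.
Fraction absorbed: 1 − 10^(−0.120) = 0.2414.
Photons absorbed: 0.2414 × 2.644×10⁻⁴ = 6.383×10⁻⁵ mol.
Φ = 5.580×10⁻⁵ mol / 6.383×10⁻⁵ mol photons = 0.874.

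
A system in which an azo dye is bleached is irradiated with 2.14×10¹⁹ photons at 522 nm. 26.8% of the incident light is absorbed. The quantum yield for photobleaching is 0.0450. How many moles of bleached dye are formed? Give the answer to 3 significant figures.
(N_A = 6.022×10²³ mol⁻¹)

4.29×10⁻⁷ mol

Moles of photons: 2.14×10¹⁹ / 6.022×10²³ = 3.554×10⁻⁵ mol.
Photons absorbed: 0.268 × 3.554×10⁻⁵ = 9.525×10⁻⁶ mol.
Product: Φ × n_abs = 0.0450 × 9.525×10⁻⁶ = 4.286×10⁻⁷ mol.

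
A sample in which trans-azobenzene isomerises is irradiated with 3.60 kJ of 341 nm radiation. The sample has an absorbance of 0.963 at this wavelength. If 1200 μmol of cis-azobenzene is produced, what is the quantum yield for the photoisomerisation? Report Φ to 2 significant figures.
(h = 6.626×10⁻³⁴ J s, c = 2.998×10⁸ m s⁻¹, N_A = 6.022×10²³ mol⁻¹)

Φ = 0.13

Product: 1200 μmol = 0.00120 mol.
Photon energy at 341 nm: hc/λ = (6.626×10⁻³⁴)(2.998×10⁸)/(341×10⁻⁹) = 5.825×10⁻¹⁹ J.
Incident energy: 3.60 kJ = 3600 J.
Photons incident: 3600 / 5.825×10⁻¹⁹ = 6.180×10²¹, i.e. 6.180×10²¹/6.022×10²³ = 0.01026 mol.
Fraction absorbed: 1 − 10^(−0.963) = 0.8911.
Photons absorbed: 0.8911 × 0.01026 = 0.009143 mol.
Φ = 0.00120 mol / 0.009143 mol photons = 0.13.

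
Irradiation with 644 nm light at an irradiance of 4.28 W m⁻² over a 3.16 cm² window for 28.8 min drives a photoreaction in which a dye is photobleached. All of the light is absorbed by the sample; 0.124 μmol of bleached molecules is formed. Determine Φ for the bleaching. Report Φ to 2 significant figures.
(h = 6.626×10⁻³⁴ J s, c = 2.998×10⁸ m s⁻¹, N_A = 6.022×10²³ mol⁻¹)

Product: 0.124 μmol = 1.24×10⁻⁷ mol.
Photon energy at 644 nm: hc/λ = (6.626×10⁻³⁴)(2.998×10⁸)/(644×10⁻⁹) = 3.085×10⁻¹⁹ J.
Energy delivered: (4.28 W m⁻²)(3.16×10⁻⁴ m²)(1728 s) = 2.337 J.
Photons incident: 2.337 / 3.085×10⁻¹⁹ = 7.575×10¹⁸, i.e. 7.575×10¹⁸/6.022×10²³ = 1.258×10⁻⁵ mol.
Φ = 1.24×10⁻⁷ mol / 1.258×10⁻⁵ mol photons = 0.0099.

Φ = 0.0099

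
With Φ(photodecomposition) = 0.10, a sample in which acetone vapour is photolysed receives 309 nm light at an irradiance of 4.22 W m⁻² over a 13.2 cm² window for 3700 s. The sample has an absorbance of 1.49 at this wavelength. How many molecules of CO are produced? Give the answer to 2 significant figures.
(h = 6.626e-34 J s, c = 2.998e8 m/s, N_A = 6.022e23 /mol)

Photon energy at 309 nm: hc/λ = (6.626e-34)(2.998e8)/(309e-9) = 6.429e-19 J.
Energy delivered: (4.22 W m⁻²)(13.2e-4 m²)(3700 s) = 20.61 J.
Photons incident: 20.61 / 6.429e-19 = 3.206e19, i.e. 3.206e19/6.022e23 = 5.324e-5 mol.
Fraction absorbed: 1 − 10^(−1.49) = 0.9676.
Photons absorbed: 0.9676 × 5.324e-5 = 5.152e-5 mol.
Product: Φ × n_abs = 0.10 × 5.152e-5 = 5.152e-6 mol.
As a count: 5.152e-6 × 6.022e23 = 3.1e18.

3.1e18 molecules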